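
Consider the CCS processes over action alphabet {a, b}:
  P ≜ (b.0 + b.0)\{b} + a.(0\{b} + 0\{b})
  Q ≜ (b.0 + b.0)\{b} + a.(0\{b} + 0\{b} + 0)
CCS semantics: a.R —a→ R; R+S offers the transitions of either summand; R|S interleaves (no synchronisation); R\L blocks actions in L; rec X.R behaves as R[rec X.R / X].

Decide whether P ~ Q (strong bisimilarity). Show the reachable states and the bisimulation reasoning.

P ~ Q

P's transition system — 2 states:
  m0 = (b.0 + b.0)\{b} + a.(0\{b} + 0\{b}) ⊢ -a-> m1
  m1 = 0\{b} + 0\{b} ⊢ deadlocked
Q's transition system — 2 states:
  n0 = (b.0 + b.0)\{b} + a.(0\{b} + 0\{b} + 0) ⊢ -a-> n1
  n1 = 0\{b} + 0\{b} + 0 ⊢ deadlocked
Coarsest stable partition (strong bisimilarity classes):
  B0 = {m0, n0}
  B1 = {m1, n1}
m0 ∈ B0, n0 ∈ B0 → same block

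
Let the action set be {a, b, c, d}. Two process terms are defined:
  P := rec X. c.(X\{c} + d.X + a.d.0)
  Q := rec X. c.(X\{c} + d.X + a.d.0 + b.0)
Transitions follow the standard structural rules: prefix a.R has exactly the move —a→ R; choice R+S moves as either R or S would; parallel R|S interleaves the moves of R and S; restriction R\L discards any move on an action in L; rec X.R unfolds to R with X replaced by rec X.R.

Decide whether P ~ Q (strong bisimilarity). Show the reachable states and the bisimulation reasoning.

not bisimilar

P's transition system — 4 states:
  p0 = rec X. c.(X\{c} + d.X + a.d.0) has moves -c-> p1
  p1 = (rec X. c.(X\{c} + d.X + a.d.0))\{c} + d.(rec X. c.(X\{c} + d.X + a.d.0)) + a.d.0 has moves -a-> p2, -d-> p0
  p2 = d.0 has moves -d-> p3
  p3 = 0 has moves stopped
Q's transition system — 4 states:
  q0 = rec X. c.(X\{c} + d.X + a.d.0 + b.0) has moves -c-> q1
  q1 = (rec X. c.(X\{c} + d.X + a.d.0 + b.0))\{c} + d.(rec X. c.(X\{c} + d.X + a.d.0 + b.0)) + a.d.0 + b.0 has moves -a-> q2, -b-> q3, -d-> q0
  q2 = d.0 has moves -d-> q3
  q3 = 0 has moves stopped
Partition-refinement fixed point:
  B0 = {p0}
  B1 = {p1}
  B2 = {p2, q2}
  B3 = {p3, q3}
  B4 = {q0}
  B5 = {q1}
p0 ∈ B0, q0 ∈ B4 → different blocks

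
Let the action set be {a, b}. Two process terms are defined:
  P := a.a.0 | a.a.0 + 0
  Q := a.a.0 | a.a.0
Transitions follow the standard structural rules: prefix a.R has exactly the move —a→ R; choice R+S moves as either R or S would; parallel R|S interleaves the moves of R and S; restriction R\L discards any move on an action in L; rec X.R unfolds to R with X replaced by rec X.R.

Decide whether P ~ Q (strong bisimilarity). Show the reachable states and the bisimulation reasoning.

YES

LTS(P): 9 reachable states
  s0 = a.a.0 | a.a.0 + 0 has moves -a-> s1, -a-> s2
  s1 = a.0 | a.a.0 has moves -a-> s3, -a-> s4
  s2 = a.a.0 | a.0 has moves -a-> s4, -a-> s5
  s3 = 0 | a.a.0 has moves -a-> s6
  s4 = a.0 | a.0 has moves -a-> s6, -a-> s7
  s5 = a.a.0 | 0 has moves -a-> s7
  s6 = 0 | a.0 has moves -a-> s8
  s7 = a.0 | 0 has moves -a-> s8
  s8 = 0 | 0 has moves (no moves)
LTS(Q): 9 reachable states
  t0 = a.a.0 | a.a.0 has moves -a-> t1, -a-> t2
  t1 = a.0 | a.a.0 has moves -a-> t3, -a-> t4
  t2 = a.a.0 | a.0 has moves -a-> t4, -a-> t5
  t3 = 0 | a.a.0 has moves -a-> t6
  t4 = a.0 | a.0 has moves -a-> t6, -a-> t7
  t5 = a.a.0 | 0 has moves -a-> t7
  t6 = 0 | a.0 has moves -a-> t8
  t7 = a.0 | 0 has moves -a-> t8
  t8 = 0 | 0 has moves (no moves)
Partition-refinement fixed point:
  B0 = {s0, t0}
  B1 = {s1, s2, t1, t2}
  B2 = {s3, s4, s5, t3, t4, t5}
  B3 = {s6, s7, t6, t7}
  B4 = {s8, t8}
s0 ∈ B0, t0 ∈ B0 → same block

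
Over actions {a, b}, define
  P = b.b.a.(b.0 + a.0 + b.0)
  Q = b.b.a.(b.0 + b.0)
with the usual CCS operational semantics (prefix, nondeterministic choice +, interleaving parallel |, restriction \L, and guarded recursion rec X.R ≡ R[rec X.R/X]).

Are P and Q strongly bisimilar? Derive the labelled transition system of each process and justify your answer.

not bisimilar

LTS(P): 5 reachable states
  p0 = b.b.a.(b.0 + a.0 + b.0) has moves -b-> p1
  p1 = b.a.(b.0 + a.0 + b.0) has moves -b-> p2
  p2 = a.(b.0 + a.0 + b.0) has moves -a-> p3
  p3 = b.0 + a.0 + b.0 has moves -a-> p4, -b-> p4
  p4 = 0 has moves (no moves)
LTS(Q): 5 reachable states
  q0 = b.b.a.(b.0 + b.0) has moves -b-> q1
  q1 = b.a.(b.0 + b.0) has moves -b-> q2
  q2 = a.(b.0 + b.0) has moves -a-> q3
  q3 = b.0 + b.0 has moves -b-> q4
  q4 = 0 has moves (no moves)
Partition-refinement fixed point:
  B0 = {p0}
  B1 = {p1}
  B2 = {p2}
  B3 = {p3}
  B4 = {p4, q4}
  B5 = {q0}
  B6 = {q1}
  B7 = {q2}
  B8 = {q3}
p0 ∈ B0, q0 ∈ B5 → different blocks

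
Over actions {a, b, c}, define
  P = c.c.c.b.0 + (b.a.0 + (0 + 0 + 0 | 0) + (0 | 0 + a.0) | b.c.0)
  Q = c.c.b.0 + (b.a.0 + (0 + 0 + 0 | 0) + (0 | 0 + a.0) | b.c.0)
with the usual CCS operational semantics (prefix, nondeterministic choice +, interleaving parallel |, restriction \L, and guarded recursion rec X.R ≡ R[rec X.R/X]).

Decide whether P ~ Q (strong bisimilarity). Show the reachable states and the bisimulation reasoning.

LTS(P): 11 reachable states
  s0 = c.c.c.b.0 + (b.a.0 + (0 + 0 + 0 | 0) + (0 | 0 + a.0) | b.c.0) → —a→ s1, —b→ s2, —b→ s3, —c→ s4
  s1 = 0 | b.c.0 → —b→ s5
  s2 = (0 | 0 + a.0) | c.0 → —a→ s5, —c→ s6
  s3 = a.0 → —a→ s7
  s4 = c.c.b.0 → —c→ s8
  s5 = 0 | c.0 → —c→ s9
  s6 = (0 | 0 + a.0) | 0 → —a→ s9
  s7 = 0 → (no moves)
  s8 = c.b.0 → —c→ s10
  s9 = 0 | 0 → (no moves)
  s10 = b.0 → —b→ s7
LTS(Q): 10 reachable states
  t0 = c.c.b.0 + (b.a.0 + (0 + 0 + 0 | 0) + (0 | 0 + a.0) | b.c.0) → —a→ t1, —b→ t2, —b→ t3, —c→ t4
  t1 = 0 | b.c.0 → —b→ t5
  t2 = (0 | 0 + a.0) | c.0 → —a→ t5, —c→ t6
  t3 = a.0 → —a→ t7
  t4 = c.b.0 → —c→ t8
  t5 = 0 | c.0 → —c→ t9
  t6 = (0 | 0 + a.0) | 0 → —a→ t9
  t7 = 0 → (no moves)
  t8 = b.0 → —b→ t7
  t9 = 0 | 0 → (no moves)
Coarsest stable partition (strong bisimilarity classes):
  B0 = {s0}
  B1 = {s2, t2}
  B2 = {s3, s6, t3, t6}
  B3 = {s7, s9, t7, t9}
  B4 = {s5, t5}
  B5 = {s4}
  B6 = {s8, t4}
  B7 = {s10, t8}
  B8 = {s1, t1}
  B9 = {t0}
s0 ∈ B0, t0 ∈ B9 → different blocks

NO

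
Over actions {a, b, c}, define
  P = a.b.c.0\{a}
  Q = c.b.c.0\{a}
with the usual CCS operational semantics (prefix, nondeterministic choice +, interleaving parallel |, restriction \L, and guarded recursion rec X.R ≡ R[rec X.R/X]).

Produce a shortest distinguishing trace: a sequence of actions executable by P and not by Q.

a

LTS(P): 4 reachable states
  p0 = a.b.c.0\{a} | —a→ p1
  p1 = b.c.0\{a} | —b→ p2
  p2 = c.0\{a} | —c→ p3
  p3 = 0\{a} | stopped
LTS(Q): 4 reachable states
  q0 = c.b.c.0\{a} | —c→ q1
  q1 = b.c.0\{a} | —b→ q2
  q2 = c.0\{a} | —c→ q3
  q3 = 0\{a} | stopped
Run σ = ⟨a⟩ on P: start {p0}
  step 1 (a): {p1}
  ✓ P
Run σ = ⟨a⟩ on Q: start {q0}
  step 1 (a): ∅ (Q stuck)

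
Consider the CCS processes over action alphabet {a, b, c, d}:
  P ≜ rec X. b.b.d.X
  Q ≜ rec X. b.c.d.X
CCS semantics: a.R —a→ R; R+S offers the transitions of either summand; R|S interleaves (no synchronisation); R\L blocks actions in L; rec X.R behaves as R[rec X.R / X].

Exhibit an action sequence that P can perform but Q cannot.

Reachable graph of P (3 states):
  p0 = rec X. b.b.d.X :: --b--▸ p1
  p1 = b.d.(rec X. b.b.d.X) :: --b--▸ p2
  p2 = d.(rec X. b.b.d.X) :: --d--▸ p0
Reachable graph of Q (3 states):
  q0 = rec X. b.c.d.X :: --b--▸ q1
  q1 = c.d.(rec X. b.c.d.X) :: --c--▸ q2
  q2 = d.(rec X. b.c.d.X) :: --d--▸ q0
Trace ⟨bb⟩ through P, begin at {p0}:
  after b @ step 1: {p1}
  after b @ step 2: {p2}
  P completes σ.
Trace ⟨bb⟩ through Q, begin at {q0}:
  after b @ step 1: {q1}
  after b @ step 2: ∅ (Q stuck)

bb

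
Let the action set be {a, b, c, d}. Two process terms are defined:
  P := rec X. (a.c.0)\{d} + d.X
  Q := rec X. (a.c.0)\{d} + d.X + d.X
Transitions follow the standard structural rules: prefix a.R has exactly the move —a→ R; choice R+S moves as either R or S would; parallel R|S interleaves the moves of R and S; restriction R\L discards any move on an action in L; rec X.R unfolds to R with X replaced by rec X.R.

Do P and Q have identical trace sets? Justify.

traces(P) = traces(Q)

Reachable graph of P (3 states):
  p0 = rec X. (a.c.0)\{d} + d.X ⊢ =a=> p1, =d=> p0
  p1 = (c.0)\{d} ⊢ =c=> p2
  p2 = 0\{d} ⊢ (no moves)
Reachable graph of Q (3 states):
  q0 = rec X. (a.c.0)\{d} + d.X + d.X ⊢ =a=> q1, =d=> q0
  q1 = (c.0)\{d} ⊢ =c=> q2
  q2 = 0\{d} ⊢ (no moves)
Partition-refinement fixed point:
  B0 = {p0, q0}
  B1 = {p1, q1}
  B2 = {p2, q2}
p0 ∈ B0, q0 ∈ B0 → same block
Bisimilar ⇒ trace-equivalent.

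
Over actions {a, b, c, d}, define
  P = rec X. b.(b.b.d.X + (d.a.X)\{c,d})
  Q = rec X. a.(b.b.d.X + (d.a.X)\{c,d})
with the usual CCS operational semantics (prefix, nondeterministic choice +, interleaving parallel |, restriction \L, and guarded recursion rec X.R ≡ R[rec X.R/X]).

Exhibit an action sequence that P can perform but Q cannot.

LTS(P): 4 reachable states
  m0 = rec X. b.(b.b.d.X + (d.a.X)\{c,d}) ⊢ =b=> m1
  m1 = b.b.d.(rec X. b.(b.b.d.X + (d.a.X)\{c,d})) + (d.a.(rec X. b.(b.b.d.X + (d.a.X)\{c,d})))\{c,d} ⊢ =b=> m2
  m2 = b.d.(rec X. b.(b.b.d.X + (d.a.X)\{c,d})) ⊢ =b=> m3
  m3 = d.(rec X. b.(b.b.d.X + (d.a.X)\{c,d})) ⊢ =d=> m0
LTS(Q): 4 reachable states
  n0 = rec X. a.(b.b.d.X + (d.a.X)\{c,d}) ⊢ =a=> n1
  n1 = b.b.d.(rec X. a.(b.b.d.X + (d.a.X)\{c,d})) + (d.a.(rec X. a.(b.b.d.X + (d.a.X)\{c,d})))\{c,d} ⊢ =b=> n2
  n2 = b.d.(rec X. a.(b.b.d.X + (d.a.X)\{c,d})) ⊢ =b=> n3
  n3 = d.(rec X. a.(b.b.d.X + (d.a.X)\{c,d})) ⊢ =d=> n0
Executing b from P (initial set {m0}):
  step 1 (b): {m1}
  — P admits the full trace.
Executing b from Q (initial set {n0}):
  step 1 (b): ∅ (Q stuck)

b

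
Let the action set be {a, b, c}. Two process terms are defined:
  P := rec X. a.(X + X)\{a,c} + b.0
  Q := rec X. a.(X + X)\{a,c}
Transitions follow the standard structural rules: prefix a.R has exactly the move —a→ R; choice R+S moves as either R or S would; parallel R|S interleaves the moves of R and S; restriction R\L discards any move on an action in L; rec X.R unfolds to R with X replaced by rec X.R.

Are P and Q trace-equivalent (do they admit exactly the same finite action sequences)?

LTS(P): 4 reachable states
  m0 = rec X. a.(X + X)\{a,c} + b.0 ⊢ —a→ m1, —b→ m2
  m1 = ((rec X. a.(X + X)\{a,c} + b.0) + (rec X. a.(X + X)\{a,c} + b.0))\{a,c} ⊢ —b→ m3
  m2 = 0 ⊢ ·
  m3 = 0\{a,c} ⊢ ·
LTS(Q): 2 reachable states
  n0 = rec X. a.(X + X)\{a,c} ⊢ —a→ n1
  n1 = ((rec X. a.(X + X)\{a,c}) + (rec X. a.(X + X)\{a,c}))\{a,c} ⊢ ·
Trace ⟨b⟩ through P, begin at {m0}:
  step 1 (b): {m2}
  P completes σ.
Trace ⟨b⟩ through Q, begin at {n0}:
  step 1 (b): no successor for Q

traces(P) ≠ traces(Q) — witness ⟨b⟩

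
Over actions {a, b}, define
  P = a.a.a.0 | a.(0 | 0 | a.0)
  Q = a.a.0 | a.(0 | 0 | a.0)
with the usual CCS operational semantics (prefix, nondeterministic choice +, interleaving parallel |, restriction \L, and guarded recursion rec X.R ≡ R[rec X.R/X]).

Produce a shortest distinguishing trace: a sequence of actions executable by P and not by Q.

aaaaa

LTS(P): 12 reachable states
  s0 = a.a.a.0 | a.(0 | 0 | a.0) → ··a··> s1, ··a··> s2
  s1 = a.a.0 | a.(0 | 0 | a.0) → ··a··> s3, ··a··> s4
  s2 = a.a.a.0 | (0 | 0 | a.0) → ··a··> s4, ··a··> s5
  s3 = a.0 | a.(0 | 0 | a.0) → ··a··> s6, ··a··> s7
  s4 = a.a.0 | (0 | 0 | a.0) → ··a··> s7, ··a··> s8
  s5 = a.a.a.0 | (0 | 0 | 0) → ··a··> s8
  s6 = 0 | a.(0 | 0 | a.0) → ··a··> s9
  s7 = a.0 | (0 | 0 | a.0) → ··a··> s10, ··a··> s9
  s8 = a.a.0 | (0 | 0 | 0) → ··a··> s10
  s9 = 0 | (0 | 0 | a.0) → ··a··> s11
  s10 = a.0 | (0 | 0 | 0) → ··a··> s11
  s11 = 0 | (0 | 0 | 0) → ∅
LTS(Q): 9 reachable states
  t0 = a.a.0 | a.(0 | 0 | a.0) → ··a··> t1, ··a··> t2
  t1 = a.0 | a.(0 | 0 | a.0) → ··a··> t3, ··a··> t4
  t2 = a.a.0 | (0 | 0 | a.0) → ··a··> t4, ··a··> t5
  t3 = 0 | a.(0 | 0 | a.0) → ··a··> t6
  t4 = a.0 | (0 | 0 | a.0) → ··a··> t6, ··a··> t7
  t5 = a.a.0 | (0 | 0 | 0) → ··a··> t7
  t6 = 0 | (0 | 0 | a.0) → ··a··> t8
  t7 = a.0 | (0 | 0 | 0) → ··a··> t8
  t8 = 0 | (0 | 0 | 0) → ∅
Run σ = ⟨aaaaa⟩ on P: start {s0}
  after a @ step 1: {s1, s2}
  after a @ step 2: {s3, s4, s5}
  after a @ step 3: {s6, s7, s8}
  after a @ step 4: {s10, s9}
  after a @ step 5: {s11}
  ✓ P
Run σ = ⟨aaaaa⟩ on Q: start {t0}
  after a @ step 1: {t1, t2}
  after a @ step 2: {t3, t4, t5}
  after a @ step 3: {t6, t7}
  after a @ step 4: {t8}
  after a @ step 5: no successor for Q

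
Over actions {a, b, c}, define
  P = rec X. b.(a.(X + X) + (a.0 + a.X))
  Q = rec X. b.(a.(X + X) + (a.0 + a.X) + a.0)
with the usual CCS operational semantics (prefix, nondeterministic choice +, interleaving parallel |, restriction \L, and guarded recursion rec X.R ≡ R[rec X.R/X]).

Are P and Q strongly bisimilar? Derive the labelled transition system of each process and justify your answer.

LTS(P): 4 reachable states
  s0 = rec X. b.(a.(X + X) + (a.0 + a.X)) ⊢ =b=> s1
  s1 = a.((rec X. b.(a.(X + X) + (a.0 + a.X))) + (rec X. b.(a.(X + X) + (a.0 + a.X)))) + (a.0 + a.(rec X. b.(a.(X + X) + (a.0 + a.X)))) ⊢ =a=> s0, =a=> s2, =a=> s3
  s2 = (rec X. b.(a.(X + X) + (a.0 + a.X))) + (rec X. b.(a.(X + X) + (a.0 + a.X))) ⊢ =b=> s1
  s3 = 0 ⊢ deadlocked
LTS(Q): 4 reachable states
  t0 = rec X. b.(a.(X + X) + (a.0 + a.X) + a.0) ⊢ =b=> t1
  t1 = a.((rec X. b.(a.(X + X) + (a.0 + a.X) + a.0)) + (rec X. b.(a.(X + X) + (a.0 + a.X) + a.0))) + (a.0 + a.(rec X. b.(a.(X + X) + (a.0 + a.X) + a.0))) + a.0 ⊢ =a=> t0, =a=> t2, =a=> t3
  t2 = (rec X. b.(a.(X + X) + (a.0 + a.X) + a.0)) + (rec X. b.(a.(X + X) + (a.0 + a.X) + a.0)) ⊢ =b=> t1
  t3 = 0 ⊢ deadlocked
Coarsest stable partition (strong bisimilarity classes):
  B0 = {s0, s2, t0, t2}
  B1 = {s1, t1}
  B2 = {s3, t3}
s0 ∈ B0, t0 ∈ B0 → same block

bisimilar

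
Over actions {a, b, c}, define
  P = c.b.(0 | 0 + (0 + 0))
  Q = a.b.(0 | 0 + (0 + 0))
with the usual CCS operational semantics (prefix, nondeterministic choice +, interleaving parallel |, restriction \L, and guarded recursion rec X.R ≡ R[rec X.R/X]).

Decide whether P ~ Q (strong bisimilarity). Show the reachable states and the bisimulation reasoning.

not bisimilar

Reachable graph of P (3 states):
  u0 = c.b.(0 | 0 + (0 + 0)) ⊢ -c-> u1
  u1 = b.(0 | 0 + (0 + 0)) ⊢ -b-> u2
  u2 = 0 | 0 + (0 + 0) ⊢ (no moves)
Reachable graph of Q (3 states):
  v0 = a.b.(0 | 0 + (0 + 0)) ⊢ -a-> v1
  v1 = b.(0 | 0 + (0 + 0)) ⊢ -b-> v2
  v2 = 0 | 0 + (0 + 0) ⊢ (no moves)
Bisimilarity quotient blocks:
  B0 = {u0}
  B1 = {u1, v1}
  B2 = {u2, v2}
  B3 = {v0}
u0 ∈ B0, v0 ∈ B3 → different blocks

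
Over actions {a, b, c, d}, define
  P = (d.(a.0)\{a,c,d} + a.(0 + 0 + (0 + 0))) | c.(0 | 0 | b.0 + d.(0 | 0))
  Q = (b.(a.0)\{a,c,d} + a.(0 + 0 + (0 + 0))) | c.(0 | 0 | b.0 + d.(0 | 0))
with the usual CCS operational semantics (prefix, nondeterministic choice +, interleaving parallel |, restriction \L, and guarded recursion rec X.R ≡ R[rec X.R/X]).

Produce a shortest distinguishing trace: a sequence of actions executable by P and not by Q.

P's transition system — 12 states:
  p0 = (d.(a.0)\{a,c,d} + a.(0 + 0 + (0 + 0))) | c.(0 | 0 | b.0 + d.(0 | 0)) ⊢ --a--▸ p1, --c--▸ p2, --d--▸ p3
  p1 = (0 + 0 + (0 + 0)) | c.(0 | 0 | b.0 + d.(0 | 0)) ⊢ --c--▸ p4
  p2 = (d.(a.0)\{a,c,d} + a.(0 + 0 + (0 + 0))) | (0 | 0 | b.0 + d.(0 | 0)) ⊢ --a--▸ p4, --b--▸ p5, --d--▸ p6, --d--▸ p7
  p3 = (a.0)\{a,c,d} | c.(0 | 0 | b.0 + d.(0 | 0)) ⊢ --c--▸ p6
  p4 = (0 + 0 + (0 + 0)) | (0 | 0 | b.0 + d.(0 | 0)) ⊢ --b--▸ p8, --d--▸ p9
  p5 = (d.(a.0)\{a,c,d} + a.(0 + 0 + (0 + 0))) | (0 | 0 | 0) ⊢ --a--▸ p8, --d--▸ p10
  p6 = (a.0)\{a,c,d} | (0 | 0 | b.0 + d.(0 | 0)) ⊢ --b--▸ p10, --d--▸ p11
  p7 = (d.(a.0)\{a,c,d} + a.(0 + 0 + (0 + 0))) | (0 | 0) ⊢ --a--▸ p9, --d--▸ p11
  p8 = (0 + 0 + (0 + 0)) | (0 | 0 | 0) ⊢ deadlocked
  p9 = (0 + 0 + (0 + 0)) | (0 | 0) ⊢ deadlocked
  p10 = (a.0)\{a,c,d} | (0 | 0 | 0) ⊢ deadlocked
  p11 = (a.0)\{a,c,d} | (0 | 0) ⊢ deadlocked
Q's transition system — 12 states:
  q0 = (b.(a.0)\{a,c,d} + a.(0 + 0 + (0 + 0))) | c.(0 | 0 | b.0 + d.(0 | 0)) ⊢ --a--▸ q1, --b--▸ q2, --c--▸ q3
  q1 = (0 + 0 + (0 + 0)) | c.(0 | 0 | b.0 + d.(0 | 0)) ⊢ --c--▸ q4
  q2 = (a.0)\{a,c,d} | c.(0 | 0 | b.0 + d.(0 | 0)) ⊢ --c--▸ q5
  q3 = (b.(a.0)\{a,c,d} + a.(0 + 0 + (0 + 0))) | (0 | 0 | b.0 + d.(0 | 0)) ⊢ --a--▸ q4, --b--▸ q5, --b--▸ q6, --d--▸ q7
  q4 = (0 + 0 + (0 + 0)) | (0 | 0 | b.0 + d.(0 | 0)) ⊢ --b--▸ q8, --d--▸ q9
  q5 = (a.0)\{a,c,d} | (0 | 0 | b.0 + d.(0 | 0)) ⊢ --b--▸ q10, --d--▸ q11
  q6 = (b.(a.0)\{a,c,d} + a.(0 + 0 + (0 + 0))) | (0 | 0 | 0) ⊢ --a--▸ q8, --b--▸ q10
  q7 = (b.(a.0)\{a,c,d} + a.(0 + 0 + (0 + 0))) | (0 | 0) ⊢ --a--▸ q9, --b--▸ q11
  q8 = (0 + 0 + (0 + 0)) | (0 | 0 | 0) ⊢ deadlocked
  q9 = (0 + 0 + (0 + 0)) | (0 | 0) ⊢ deadlocked
  q10 = (a.0)\{a,c,d} | (0 | 0 | 0) ⊢ deadlocked
  q11 = (a.0)\{a,c,d} | (0 | 0) ⊢ deadlocked
Executing d from P (initial set {p0}):
  [1] d ⇒ {p3}
  ✓ P
Executing d from Q (initial set {q0}):
  [1] d ⇒ ∅ (Q stuck)

d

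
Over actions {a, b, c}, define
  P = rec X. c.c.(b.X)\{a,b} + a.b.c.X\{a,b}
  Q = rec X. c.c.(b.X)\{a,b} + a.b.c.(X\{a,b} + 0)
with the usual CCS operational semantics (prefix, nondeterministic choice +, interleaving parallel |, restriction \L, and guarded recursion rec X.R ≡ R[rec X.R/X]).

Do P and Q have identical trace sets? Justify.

LTS(P): 8 reachable states
  s0 = rec X. c.c.(b.X)\{a,b} + a.b.c.X\{a,b} ⊢ --a--▸ s1, --c--▸ s2
  s1 = b.c.(rec X. c.c.(b.X)\{a,b} + a.b.c.X\{a,b})\{a,b} ⊢ --b--▸ s3
  s2 = c.(b.(rec X. c.c.(b.X)\{a,b} + a.b.c.X\{a,b}))\{a,b} ⊢ --c--▸ s4
  s3 = c.(rec X. c.c.(b.X)\{a,b} + a.b.c.X\{a,b})\{a,b} ⊢ --c--▸ s5
  s4 = (b.(rec X. c.c.(b.X)\{a,b} + a.b.c.X\{a,b}))\{a,b} ⊢ deadlocked
  s5 = (rec X. c.c.(b.X)\{a,b} + a.b.c.X\{a,b})\{a,b} ⊢ --c--▸ s6
  s6 = (c.(b.(rec X. c.c.(b.X)\{a,b} + a.b.c.X\{a,b}))\{a,b})\{a,b} ⊢ --c--▸ s7
  s7 = (b.(rec X. c.c.(b.X)\{a,b} + a.b.c.X\{a,b}))\{a,b}\{a,b} ⊢ deadlocked
LTS(Q): 8 reachable states
  t0 = rec X. c.c.(b.X)\{a,b} + a.b.c.(X\{a,b} + 0) ⊢ --a--▸ t1, --c--▸ t2
  t1 = b.c.((rec X. c.c.(b.X)\{a,b} + a.b.c.(X\{a,b} + 0))\{a,b} + 0) ⊢ --b--▸ t3
  t2 = c.(b.(rec X. c.c.(b.X)\{a,b} + a.b.c.(X\{a,b} + 0)))\{a,b} ⊢ --c--▸ t4
  t3 = c.((rec X. c.c.(b.X)\{a,b} + a.b.c.(X\{a,b} + 0))\{a,b} + 0) ⊢ --c--▸ t5
  t4 = (b.(rec X. c.c.(b.X)\{a,b} + a.b.c.(X\{a,b} + 0)))\{a,b} ⊢ deadlocked
  t5 = (rec X. c.c.(b.X)\{a,b} + a.b.c.(X\{a,b} + 0))\{a,b} + 0 ⊢ --c--▸ t6
  t6 = (c.(b.(rec X. c.c.(b.X)\{a,b} + a.b.c.(X\{a,b} + 0)))\{a,b})\{a,b} ⊢ --c--▸ t7
  t7 = (b.(rec X. c.c.(b.X)\{a,b} + a.b.c.(X\{a,b} + 0)))\{a,b}\{a,b} ⊢ deadlocked
Bisimilarity quotient blocks:
  B0 = {s0, t0}
  B1 = {s2, s6, t2, t6}
  B2 = {s4, s7, t4, t7}
  B3 = {s1, t1}
  B4 = {s3, t3}
  B5 = {s5, t5}
s0 ∈ B0, t0 ∈ B0 → same block
Bisimilar ⇒ trace-equivalent.

trace-equivalent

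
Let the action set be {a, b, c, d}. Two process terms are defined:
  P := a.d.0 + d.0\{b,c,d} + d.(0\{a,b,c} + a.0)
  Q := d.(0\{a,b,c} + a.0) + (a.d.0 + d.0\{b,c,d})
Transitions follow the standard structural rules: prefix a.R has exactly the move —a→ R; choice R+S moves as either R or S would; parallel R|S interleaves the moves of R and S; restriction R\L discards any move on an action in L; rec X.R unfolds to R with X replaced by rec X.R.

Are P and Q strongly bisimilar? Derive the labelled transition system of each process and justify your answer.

LTS(P): 5 reachable states
  m0 = a.d.0 + d.0\{b,c,d} + d.(0\{a,b,c} + a.0) → --a--▸ m1, --d--▸ m2, --d--▸ m3
  m1 = d.0 → --d--▸ m4
  m2 = 0\{a,b,c} + a.0 → --a--▸ m4
  m3 = 0\{b,c,d} → ∅
  m4 = 0 → ∅
LTS(Q): 5 reachable states
  n0 = d.(0\{a,b,c} + a.0) + (a.d.0 + d.0\{b,c,d}) → --a--▸ n1, --d--▸ n2, --d--▸ n3
  n1 = d.0 → --d--▸ n4
  n2 = 0\{a,b,c} + a.0 → --a--▸ n4
  n3 = 0\{b,c,d} → ∅
  n4 = 0 → ∅
Coarsest stable partition (strong bisimilarity classes):
  B0 = {m0, n0}
  B1 = {m3, m4, n3, n4}
  B2 = {m2, n2}
  B3 = {m1, n1}
m0 ∈ B0, n0 ∈ B0 → same block

YES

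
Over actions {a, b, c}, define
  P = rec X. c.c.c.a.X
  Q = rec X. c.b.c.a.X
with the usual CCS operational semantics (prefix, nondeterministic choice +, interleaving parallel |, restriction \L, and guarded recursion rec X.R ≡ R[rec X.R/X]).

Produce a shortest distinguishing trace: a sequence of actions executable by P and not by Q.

cc

P's transition system — 4 states:
  p0 = rec X. c.c.c.a.X → --c--▸ p1
  p1 = c.c.a.(rec X. c.c.c.a.X) → --c--▸ p2
  p2 = c.a.(rec X. c.c.c.a.X) → --c--▸ p3
  p3 = a.(rec X. c.c.c.a.X) → --a--▸ p0
Q's transition system — 4 states:
  q0 = rec X. c.b.c.a.X → --c--▸ q1
  q1 = b.c.a.(rec X. c.b.c.a.X) → --b--▸ q2
  q2 = c.a.(rec X. c.b.c.a.X) → --c--▸ q3
  q3 = a.(rec X. c.b.c.a.X) → --a--▸ q0
Run σ = ⟨cc⟩ on P: start {p0}
  step 1 (c): {p1}
  step 2 (c): {p2}
  — P admits the full trace.
Run σ = ⟨cc⟩ on Q: start {q0}
  step 1 (c): {q1}
  step 2 (c): ∅  — Q cannot continue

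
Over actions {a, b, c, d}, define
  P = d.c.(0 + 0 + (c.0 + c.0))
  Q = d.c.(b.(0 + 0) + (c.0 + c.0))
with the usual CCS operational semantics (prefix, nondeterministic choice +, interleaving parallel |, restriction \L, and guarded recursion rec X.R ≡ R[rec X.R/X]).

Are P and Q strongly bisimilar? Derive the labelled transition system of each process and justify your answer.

NO

P's transition system — 4 states:
  s0 = d.c.(0 + 0 + (c.0 + c.0)) has moves ··d··> s1
  s1 = c.(0 + 0 + (c.0 + c.0)) has moves ··c··> s2
  s2 = 0 + 0 + (c.0 + c.0) has moves ··c··> s3
  s3 = 0 has moves deadlocked
Q's transition system — 5 states:
  t0 = d.c.(b.(0 + 0) + (c.0 + c.0)) has moves ··d··> t1
  t1 = c.(b.(0 + 0) + (c.0 + c.0)) has moves ··c··> t2
  t2 = b.(0 + 0) + (c.0 + c.0) has moves ··b··> t3, ··c··> t4
  t3 = 0 + 0 has moves deadlocked
  t4 = 0 has moves deadlocked
Partition-refinement fixed point:
  B0 = {s0}
  B1 = {s1}
  B2 = {s2}
  B3 = {s3, t3, t4}
  B4 = {t0}
  B5 = {t1}
  B6 = {t2}
s0 ∈ B0, t0 ∈ B4 → different blocks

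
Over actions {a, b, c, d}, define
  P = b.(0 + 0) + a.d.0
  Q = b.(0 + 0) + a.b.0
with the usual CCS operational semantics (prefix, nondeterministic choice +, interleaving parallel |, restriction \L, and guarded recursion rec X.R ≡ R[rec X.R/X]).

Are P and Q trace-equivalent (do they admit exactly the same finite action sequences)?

P's transition system — 4 states:
  u0 = b.(0 + 0) + a.d.0 has moves ··a··> u1, ··b··> u2
  u1 = d.0 has moves ··d··> u3
  u2 = 0 + 0 has moves ·
  u3 = 0 has moves ·
Q's transition system — 4 states:
  v0 = b.(0 + 0) + a.b.0 has moves ··a··> v1, ··b··> v2
  v1 = b.0 has moves ··b··> v3
  v2 = 0 + 0 has moves ·
  v3 = 0 has moves ·
Executing ad from P (initial set {u0}):
  step 1 (a): {u1}
  step 2 (d): {u3}
  — P admits the full trace.
Executing ad from Q (initial set {v0}):
  step 1 (a): {v1}
  step 2 (d): ∅ (Q stuck)

trace-distinct — witness ⟨ad⟩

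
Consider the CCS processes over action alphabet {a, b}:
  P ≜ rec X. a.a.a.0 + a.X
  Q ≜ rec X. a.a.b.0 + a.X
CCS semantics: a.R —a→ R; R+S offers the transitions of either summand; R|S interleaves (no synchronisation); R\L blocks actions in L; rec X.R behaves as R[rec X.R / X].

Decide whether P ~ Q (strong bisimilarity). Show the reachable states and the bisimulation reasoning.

Reachable graph of P (4 states):
  s0 = rec X. a.a.a.0 + a.X → --a--▸ s0, --a--▸ s1
  s1 = a.a.0 → --a--▸ s2
  s2 = a.0 → --a--▸ s3
  s3 = 0 → ∅
Reachable graph of Q (4 states):
  t0 = rec X. a.a.b.0 + a.X → --a--▸ t0, --a--▸ t1
  t1 = a.b.0 → --a--▸ t2
  t2 = b.0 → --b--▸ t3
  t3 = 0 → ∅
Coarsest stable partition (strong bisimilarity classes):
  B0 = {s0}
  B1 = {s1}
  B2 = {s2}
  B3 = {s3, t3}
  B4 = {t0}
  B5 = {t1}
  B6 = {t2}
s0 ∈ B0, t0 ∈ B4 → different blocks

NO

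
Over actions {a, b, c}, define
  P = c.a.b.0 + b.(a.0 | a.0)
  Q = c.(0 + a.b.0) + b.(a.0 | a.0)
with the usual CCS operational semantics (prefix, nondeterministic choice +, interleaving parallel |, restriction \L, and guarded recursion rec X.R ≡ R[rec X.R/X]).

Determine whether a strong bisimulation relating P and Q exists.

LTS(P): 8 reachable states
  u0 = c.a.b.0 + b.(a.0 | a.0) | --b--▸ u1, --c--▸ u2
  u1 = a.0 | a.0 | --a--▸ u3, --a--▸ u4
  u2 = a.b.0 | --a--▸ u5
  u3 = 0 | a.0 | --a--▸ u6
  u4 = a.0 | 0 | --a--▸ u6
  u5 = b.0 | --b--▸ u7
  u6 = 0 | 0 | ·
  u7 = 0 | ·
LTS(Q): 8 reachable states
  v0 = c.(0 + a.b.0) + b.(a.0 | a.0) | --b--▸ v1, --c--▸ v2
  v1 = a.0 | a.0 | --a--▸ v3, --a--▸ v4
  v2 = 0 + a.b.0 | --a--▸ v5
  v3 = 0 | a.0 | --a--▸ v6
  v4 = a.0 | 0 | --a--▸ v6
  v5 = b.0 | --b--▸ v7
  v6 = 0 | 0 | ·
  v7 = 0 | ·
Partition-refinement fixed point:
  B0 = {u0, v0}
  B1 = {u1, v1}
  B2 = {u3, u4, v3, v4}
  B3 = {u6, u7, v6, v7}
  B4 = {u2, v2}
  B5 = {u5, v5}
u0 ∈ B0, v0 ∈ B0 → same block

P ~ Q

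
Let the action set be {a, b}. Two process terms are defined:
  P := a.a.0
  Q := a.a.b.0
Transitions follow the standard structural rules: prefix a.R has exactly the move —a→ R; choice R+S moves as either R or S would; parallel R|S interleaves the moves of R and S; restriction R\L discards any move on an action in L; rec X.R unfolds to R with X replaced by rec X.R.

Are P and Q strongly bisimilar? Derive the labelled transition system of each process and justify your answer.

LTS(P): 3 reachable states
  u0 = a.a.0 → =a=> u1
  u1 = a.0 → =a=> u2
  u2 = 0 → ∅
LTS(Q): 4 reachable states
  v0 = a.a.b.0 → =a=> v1
  v1 = a.b.0 → =a=> v2
  v2 = b.0 → =b=> v3
  v3 = 0 → ∅
Bisimilarity quotient blocks:
  B0 = {u0}
  B1 = {u1}
  B2 = {u2, v3}
  B3 = {v0}
  B4 = {v1}
  B5 = {v2}
u0 ∈ B0, v0 ∈ B3 → different blocks

NO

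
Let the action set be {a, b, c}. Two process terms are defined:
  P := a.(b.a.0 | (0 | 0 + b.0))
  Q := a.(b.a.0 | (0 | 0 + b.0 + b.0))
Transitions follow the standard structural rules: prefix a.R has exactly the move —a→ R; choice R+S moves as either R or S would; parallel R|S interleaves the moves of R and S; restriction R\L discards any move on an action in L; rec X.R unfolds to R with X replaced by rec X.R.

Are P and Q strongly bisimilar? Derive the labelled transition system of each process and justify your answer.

bisimilar

P's transition system — 7 states:
  m0 = a.(b.a.0 | (0 | 0 + b.0)) | --a--▸ m1
  m1 = b.a.0 | (0 | 0 + b.0) | --b--▸ m2, --b--▸ m3
  m2 = a.0 | (0 | 0 + b.0) | --a--▸ m4, --b--▸ m5
  m3 = b.a.0 | 0 | --b--▸ m5
  m4 = 0 | (0 | 0 + b.0) | --b--▸ m6
  m5 = a.0 | 0 | --a--▸ m6
  m6 = 0 | 0 | ·
Q's transition system — 7 states:
  n0 = a.(b.a.0 | (0 | 0 + b.0 + b.0)) | --a--▸ n1
  n1 = b.a.0 | (0 | 0 + b.0 + b.0) | --b--▸ n2, --b--▸ n3
  n2 = a.0 | (0 | 0 + b.0 + b.0) | --a--▸ n4, --b--▸ n5
  n3 = b.a.0 | 0 | --b--▸ n5
  n4 = 0 | (0 | 0 + b.0 + b.0) | --b--▸ n6
  n5 = a.0 | 0 | --a--▸ n6
  n6 = 0 | 0 | ·
Bisimilarity quotient blocks:
  B0 = {m0, n0}
  B1 = {m1, n1}
  B2 = {m3, n3}
  B3 = {m5, n5}
  B4 = {m6, n6}
  B5 = {m2, n2}
  B6 = {m4, n4}
m0 ∈ B0, n0 ∈ B0 → same block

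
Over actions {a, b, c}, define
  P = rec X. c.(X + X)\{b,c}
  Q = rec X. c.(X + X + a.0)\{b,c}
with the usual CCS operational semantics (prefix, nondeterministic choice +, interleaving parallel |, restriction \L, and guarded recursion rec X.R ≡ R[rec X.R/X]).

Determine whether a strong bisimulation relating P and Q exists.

NO

P's transition system — 2 states:
  s0 = rec X. c.(X + X)\{b,c} :: -c-> s1
  s1 = ((rec X. c.(X + X)\{b,c}) + (rec X. c.(X + X)\{b,c}))\{b,c} :: ·
Q's transition system — 3 states:
  t0 = rec X. c.(X + X + a.0)\{b,c} :: -c-> t1
  t1 = ((rec X. c.(X + X + a.0)\{b,c}) + (rec X. c.(X + X + a.0)\{b,c}) + a.0)\{b,c} :: -a-> t2
  t2 = 0\{b,c} :: ·
Coarsest stable partition (strong bisimilarity classes):
  B0 = {s0}
  B1 = {s1, t2}
  B2 = {t0}
  B3 = {t1}
s0 ∈ B0, t0 ∈ B2 → different blocks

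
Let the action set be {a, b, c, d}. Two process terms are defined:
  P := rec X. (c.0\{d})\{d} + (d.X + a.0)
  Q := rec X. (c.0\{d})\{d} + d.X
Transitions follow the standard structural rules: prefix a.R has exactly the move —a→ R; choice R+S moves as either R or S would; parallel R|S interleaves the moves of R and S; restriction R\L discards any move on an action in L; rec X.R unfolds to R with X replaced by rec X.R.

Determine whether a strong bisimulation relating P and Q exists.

Reachable graph of P (3 states):
  s0 = rec X. (c.0\{d})\{d} + (d.X + a.0) | =a=> s1, =c=> s2, =d=> s0
  s1 = 0 | ∅
  s2 = 0\{d}\{d} | ∅
Reachable graph of Q (2 states):
  t0 = rec X. (c.0\{d})\{d} + d.X | =c=> t1, =d=> t0
  t1 = 0\{d}\{d} | ∅
Coarsest stable partition (strong bisimilarity classes):
  B0 = {s0}
  B1 = {s1, s2, t1}
  B2 = {t0}
s0 ∈ B0, t0 ∈ B2 → different blocks

NO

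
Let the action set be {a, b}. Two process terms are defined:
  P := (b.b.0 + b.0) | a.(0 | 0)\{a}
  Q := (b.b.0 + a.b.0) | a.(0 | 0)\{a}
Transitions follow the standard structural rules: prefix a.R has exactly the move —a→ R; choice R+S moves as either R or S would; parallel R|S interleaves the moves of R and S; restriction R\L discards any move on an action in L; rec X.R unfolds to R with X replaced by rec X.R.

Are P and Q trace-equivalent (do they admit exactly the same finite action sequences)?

LTS(P): 6 reachable states
  m0 = (b.b.0 + b.0) | a.(0 | 0)\{a} → ··a··> m1, ··b··> m2, ··b··> m3
  m1 = (b.b.0 + b.0) | (0 | 0)\{a} → ··b··> m4, ··b··> m5
  m2 = 0 | a.(0 | 0)\{a} → ··a··> m4
  m3 = b.0 | a.(0 | 0)\{a} → ··a··> m5, ··b··> m2
  m4 = 0 | (0 | 0)\{a} → ∅
  m5 = b.0 | (0 | 0)\{a} → ··b··> m4
LTS(Q): 6 reachable states
  n0 = (b.b.0 + a.b.0) | a.(0 | 0)\{a} → ··a··> n1, ··a··> n2, ··b··> n2
  n1 = (b.b.0 + a.b.0) | (0 | 0)\{a} → ··a··> n3, ··b··> n3
  n2 = b.0 | a.(0 | 0)\{a} → ··a··> n3, ··b··> n4
  n3 = b.0 | (0 | 0)\{a} → ··b··> n5
  n4 = 0 | a.(0 | 0)\{a} → ··a··> n5
  n5 = 0 | (0 | 0)\{a} → ∅
Run σ = ⟨aa⟩ on Q: start {n0}
  [1] a ⇒ {n1, n2}
  [2] a ⇒ {n3}
  ✓ Q
Run σ = ⟨aa⟩ on P: start {m0}
  [1] a ⇒ {m1}
  [2] a ⇒ no successor for P

trace-distinct — witness ⟨aa⟩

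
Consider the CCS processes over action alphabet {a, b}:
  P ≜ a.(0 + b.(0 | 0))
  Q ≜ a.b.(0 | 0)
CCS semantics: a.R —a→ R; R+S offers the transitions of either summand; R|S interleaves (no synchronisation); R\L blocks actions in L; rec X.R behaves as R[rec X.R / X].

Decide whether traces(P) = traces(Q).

YES

P's transition system — 3 states:
  m0 = a.(0 + b.(0 | 0)) → ··a··> m1
  m1 = 0 + b.(0 | 0) → ··b··> m2
  m2 = 0 | 0 → deadlocked
Q's transition system — 3 states:
  n0 = a.b.(0 | 0) → ··a··> n1
  n1 = b.(0 | 0) → ··b··> n2
  n2 = 0 | 0 → deadlocked
Partition-refinement fixed point:
  B0 = {m0, n0}
  B1 = {m1, n1}
  B2 = {m2, n2}
m0 ∈ B0, n0 ∈ B0 → same block
Bisimilar ⇒ trace-equivalent.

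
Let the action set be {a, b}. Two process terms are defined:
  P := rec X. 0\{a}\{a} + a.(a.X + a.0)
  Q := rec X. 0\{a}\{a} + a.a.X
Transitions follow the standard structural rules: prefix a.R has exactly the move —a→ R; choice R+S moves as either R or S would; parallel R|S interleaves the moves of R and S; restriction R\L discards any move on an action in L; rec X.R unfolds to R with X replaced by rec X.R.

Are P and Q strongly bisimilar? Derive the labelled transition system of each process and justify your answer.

not bisimilar

LTS(P): 3 reachable states
  p0 = rec X. 0\{a}\{a} + a.(a.X + a.0) :: --a--▸ p1
  p1 = a.(rec X. 0\{a}\{a} + a.(a.X + a.0)) + a.0 :: --a--▸ p0, --a--▸ p2
  p2 = 0 :: ∅
LTS(Q): 2 reachable states
  q0 = rec X. 0\{a}\{a} + a.a.X :: --a--▸ q1
  q1 = a.(rec X. 0\{a}\{a} + a.a.X) :: --a--▸ q0
Bisimilarity quotient blocks:
  B0 = {p0}
  B1 = {p1}
  B2 = {p2}
  B3 = {q0, q1}
p0 ∈ B0, q0 ∈ B3 → different blocks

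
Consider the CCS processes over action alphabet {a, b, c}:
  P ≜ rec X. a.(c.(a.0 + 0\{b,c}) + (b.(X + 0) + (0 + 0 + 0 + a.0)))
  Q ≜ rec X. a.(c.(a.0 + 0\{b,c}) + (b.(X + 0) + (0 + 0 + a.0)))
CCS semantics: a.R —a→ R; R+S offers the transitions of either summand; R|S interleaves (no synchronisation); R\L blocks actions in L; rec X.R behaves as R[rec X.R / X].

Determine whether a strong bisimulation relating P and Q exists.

LTS(P): 5 reachable states
  s0 = rec X. a.(c.(a.0 + 0\{b,c}) + (b.(X + 0) + (0 + 0 + 0 + a.0))) ⊢ =a=> s1
  s1 = c.(a.0 + 0\{b,c}) + (b.((rec X. a.(c.(a.0 + 0\{b,c}) + (b.(X + 0) + (0 + 0 + 0 + a.0)))) + 0) + (0 + 0 + 0 + a.0)) ⊢ =a=> s2, =b=> s3, =c=> s4
  s2 = 0 ⊢ ·
  s3 = (rec X. a.(c.(a.0 + 0\{b,c}) + (b.(X + 0) + (0 + 0 + 0 + a.0)))) + 0 ⊢ =a=> s1
  s4 = a.0 + 0\{b,c} ⊢ =a=> s2
LTS(Q): 5 reachable states
  t0 = rec X. a.(c.(a.0 + 0\{b,c}) + (b.(X + 0) + (0 + 0 + a.0))) ⊢ =a=> t1
  t1 = c.(a.0 + 0\{b,c}) + (b.((rec X. a.(c.(a.0 + 0\{b,c}) + (b.(X + 0) + (0 + 0 + a.0)))) + 0) + (0 + 0 + a.0)) ⊢ =a=> t2, =b=> t3, =c=> t4
  t2 = 0 ⊢ ·
  t3 = (rec X. a.(c.(a.0 + 0\{b,c}) + (b.(X + 0) + (0 + 0 + a.0)))) + 0 ⊢ =a=> t1
  t4 = a.0 + 0\{b,c} ⊢ =a=> t2
Bisimilarity quotient blocks:
  B0 = {s0, s3, t0, t3}
  B1 = {s1, t1}
  B2 = {s2, t2}
  B3 = {s4, t4}
s0 ∈ B0, t0 ∈ B0 → same block

bisimilar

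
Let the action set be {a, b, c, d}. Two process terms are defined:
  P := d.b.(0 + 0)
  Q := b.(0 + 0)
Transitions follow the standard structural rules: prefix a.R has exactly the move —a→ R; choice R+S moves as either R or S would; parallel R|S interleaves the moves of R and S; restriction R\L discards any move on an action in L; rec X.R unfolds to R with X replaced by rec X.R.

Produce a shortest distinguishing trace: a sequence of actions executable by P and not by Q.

d

P's transition system — 3 states:
  u0 = d.b.(0 + 0) | --d--▸ u1
  u1 = b.(0 + 0) | --b--▸ u2
  u2 = 0 + 0 | (no moves)
Q's transition system — 2 states:
  v0 = b.(0 + 0) | --b--▸ v1
  v1 = 0 + 0 | (no moves)
Run σ = ⟨d⟩ on P: start {u0}
  step 1 (d): {u1}
  — P admits the full trace.
Run σ = ⟨d⟩ on Q: start {v0}
  step 1 (d): ∅  — Q cannot continue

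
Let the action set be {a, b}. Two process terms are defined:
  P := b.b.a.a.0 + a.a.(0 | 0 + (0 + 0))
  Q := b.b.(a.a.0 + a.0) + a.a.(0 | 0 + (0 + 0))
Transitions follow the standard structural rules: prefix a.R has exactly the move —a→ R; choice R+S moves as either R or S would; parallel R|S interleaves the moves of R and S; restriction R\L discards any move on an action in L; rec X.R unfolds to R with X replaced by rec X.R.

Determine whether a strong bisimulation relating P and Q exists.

not bisimilar

LTS(P): 7 reachable states
  u0 = b.b.a.a.0 + a.a.(0 | 0 + (0 + 0)) ⊢ ··a··> u1, ··b··> u2
  u1 = a.(0 | 0 + (0 + 0)) ⊢ ··a··> u3
  u2 = b.a.a.0 ⊢ ··b··> u4
  u3 = 0 | 0 + (0 + 0) ⊢ deadlocked
  u4 = a.a.0 ⊢ ··a··> u5
  u5 = a.0 ⊢ ··a··> u6
  u6 = 0 ⊢ deadlocked
LTS(Q): 7 reachable states
  v0 = b.b.(a.a.0 + a.0) + a.a.(0 | 0 + (0 + 0)) ⊢ ··a··> v1, ··b··> v2
  v1 = a.(0 | 0 + (0 + 0)) ⊢ ··a··> v3
  v2 = b.(a.a.0 + a.0) ⊢ ··b··> v4
  v3 = 0 | 0 + (0 + 0) ⊢ deadlocked
  v4 = a.a.0 + a.0 ⊢ ··a··> v5, ··a··> v6
  v5 = 0 ⊢ deadlocked
  v6 = a.0 ⊢ ··a··> v5
Coarsest stable partition (strong bisimilarity classes):
  B0 = {u0}
  B1 = {u2}
  B2 = {u4}
  B3 = {u1, u5, v1, v6}
  B4 = {u3, u6, v3, v5}
  B5 = {v0}
  B6 = {v2}
  B7 = {v4}
u0 ∈ B0, v0 ∈ B5 → different blocks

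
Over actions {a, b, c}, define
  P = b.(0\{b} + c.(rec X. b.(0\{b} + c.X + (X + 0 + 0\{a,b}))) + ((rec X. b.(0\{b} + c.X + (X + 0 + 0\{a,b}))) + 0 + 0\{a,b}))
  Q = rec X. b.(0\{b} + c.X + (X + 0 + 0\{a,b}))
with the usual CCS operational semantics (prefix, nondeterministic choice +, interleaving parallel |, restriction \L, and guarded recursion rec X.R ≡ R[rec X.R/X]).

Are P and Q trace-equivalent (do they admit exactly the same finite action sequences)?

LTS(P): 3 reachable states
  u0 = b.(0\{b} + c.(rec X. b.(0\{b} + c.X + (X + 0 + 0\{a,b}))) + ((rec X. b.(0\{b} + c.X + (X + 0 + 0\{a,b}))) + 0 + 0\{a,b})) ⊢ --b--▸ u1
  u1 = 0\{b} + c.(rec X. b.(0\{b} + c.X + (X + 0 + 0\{a,b}))) + ((rec X. b.(0\{b} + c.X + (X + 0 + 0\{a,b}))) + 0 + 0\{a,b}) ⊢ --b--▸ u1, --c--▸ u2
  u2 = rec X. b.(0\{b} + c.X + (X + 0 + 0\{a,b})) ⊢ --b--▸ u1
LTS(Q): 2 reachable states
  v0 = rec X. b.(0\{b} + c.X + (X + 0 + 0\{a,b})) ⊢ --b--▸ v1
  v1 = 0\{b} + c.(rec X. b.(0\{b} + c.X + (X + 0 + 0\{a,b}))) + ((rec X. b.(0\{b} + c.X + (X + 0 + 0\{a,b}))) + 0 + 0\{a,b}) ⊢ --b--▸ v1, --c--▸ v0
Bisimilarity quotient blocks:
  B0 = {u0, u2, v0}
  B1 = {u1, v1}
u0 ∈ B0, v0 ∈ B0 → same block
Bisimilar ⇒ trace-equivalent.

trace-equivalent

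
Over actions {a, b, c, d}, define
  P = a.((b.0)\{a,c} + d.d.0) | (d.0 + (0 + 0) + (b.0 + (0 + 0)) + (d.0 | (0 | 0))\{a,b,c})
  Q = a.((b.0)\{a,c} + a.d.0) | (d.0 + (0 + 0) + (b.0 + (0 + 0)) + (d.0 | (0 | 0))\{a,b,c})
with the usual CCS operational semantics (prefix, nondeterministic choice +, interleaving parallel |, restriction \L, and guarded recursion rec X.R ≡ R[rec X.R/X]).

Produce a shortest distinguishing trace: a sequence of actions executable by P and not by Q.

Reachable graph of P (15 states):
  s0 = a.((b.0)\{a,c} + d.d.0) | (d.0 + (0 + 0) + (b.0 + (0 + 0)) + (d.0 | (0 | 0))\{a,b,c}) has moves -a-> s1, -b-> s2, -d-> s2, -d-> s3
  s1 = ((b.0)\{a,c} + d.d.0) | (d.0 + (0 + 0) + (b.0 + (0 + 0)) + (d.0 | (0 | 0))\{a,b,c}) has moves -b-> s4, -b-> s5, -d-> s4, -d-> s6, -d-> s7
  s2 = a.((b.0)\{a,c} + d.d.0) | 0 has moves -a-> s4
  s3 = a.((b.0)\{a,c} + d.d.0) | (0 | (0 | 0))\{a,b,c} has moves -a-> s6
  s4 = ((b.0)\{a,c} + d.d.0) | 0 has moves -b-> s8, -d-> s9
  s5 = 0\{a,c} | (d.0 + (0 + 0) + (b.0 + (0 + 0)) + (d.0 | (0 | 0))\{a,b,c}) has moves -b-> s8, -d-> s10, -d-> s8
  s6 = ((b.0)\{a,c} + d.d.0) | (0 | (0 | 0))\{a,b,c} has moves -b-> s10, -d-> s11
  s7 = d.0 | (d.0 + (0 + 0) + (b.0 + (0 + 0)) + (d.0 | (0 | 0))\{a,b,c}) has moves -b-> s9, -d-> s11, -d-> s12, -d-> s9
  s8 = 0\{a,c} | 0 has moves stopped
  s9 = d.0 | 0 has moves -d-> s13
  s10 = 0\{a,c} | (0 | (0 | 0))\{a,b,c} has moves stopped
  s11 = d.0 | (0 | (0 | 0))\{a,b,c} has moves -d-> s14
  s12 = 0 | (d.0 + (0 + 0) + (b.0 + (0 + 0)) + (d.0 | (0 | 0))\{a,b,c}) has moves -b-> s13, -d-> s13, -d-> s14
  s13 = 0 | 0 has moves stopped
  s14 = 0 | (0 | (0 | 0))\{a,b,c} has moves stopped
Reachable graph of Q (15 states):
  t0 = a.((b.0)\{a,c} + a.d.0) | (d.0 + (0 + 0) + (b.0 + (0 + 0)) + (d.0 | (0 | 0))\{a,b,c}) has moves -a-> t1, -b-> t2, -d-> t2, -d-> t3
  t1 = ((b.0)\{a,c} + a.d.0) | (d.0 + (0 + 0) + (b.0 + (0 + 0)) + (d.0 | (0 | 0))\{a,b,c}) has moves -a-> t4, -b-> t5, -b-> t6, -d-> t5, -d-> t7
  t2 = a.((b.0)\{a,c} + a.d.0) | 0 has moves -a-> t5
  t3 = a.((b.0)\{a,c} + a.d.0) | (0 | (0 | 0))\{a,b,c} has moves -a-> t7
  t4 = d.0 | (d.0 + (0 + 0) + (b.0 + (0 + 0)) + (d.0 | (0 | 0))\{a,b,c}) has moves -b-> t8, -d-> t10, -d-> t8, -d-> t9
  t5 = ((b.0)\{a,c} + a.d.0) | 0 has moves -a-> t8, -b-> t11
  t6 = 0\{a,c} | (d.0 + (0 + 0) + (b.0 + (0 + 0)) + (d.0 | (0 | 0))\{a,b,c}) has moves -b-> t11, -d-> t11, -d-> t12
  t7 = ((b.0)\{a,c} + a.d.0) | (0 | (0 | 0))\{a,b,c} has moves -a-> t10, -b-> t12
  t8 = d.0 | 0 has moves -d-> t13
  t9 = 0 | (d.0 + (0 + 0) + (b.0 + (0 + 0)) + (d.0 | (0 | 0))\{a,b,c}) has moves -b-> t13, -d-> t13, -d-> t14
  t10 = d.0 | (0 | (0 | 0))\{a,b,c} has moves -d-> t14
  t11 = 0\{a,c} | 0 has moves stopped
  t12 = 0\{a,c} | (0 | (0 | 0))\{a,b,c} has moves stopped
  t13 = 0 | 0 has moves stopped
  t14 = 0 | (0 | (0 | 0))\{a,b,c} has moves stopped
Run σ = ⟨add⟩ on P: start {s0}
  after a @ step 1: {s1}
  after d @ step 2: {s4, s6, s7}
  after d @ step 3: {s11, s12, s9}
  P completes σ.
Run σ = ⟨add⟩ on Q: start {t0}
  after a @ step 1: {t1}
  after d @ step 2: {t5, t7}
  after d @ step 3: no successor for Q

add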